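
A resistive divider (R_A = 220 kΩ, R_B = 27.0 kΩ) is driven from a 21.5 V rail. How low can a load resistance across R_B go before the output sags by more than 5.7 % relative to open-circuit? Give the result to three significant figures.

Output resistance R_th = R_A‖R_B = (220 × 27.0)/247.0 = 24.05 kΩ.
The fractional drop is R_th/(R_th + R_L); requiring this ≤ 0.0570 gives R_L ≥ R_th(1/0.0570 − 1) = 24.05 × 16.54 = 398 kΩ.

R_L(min) ≈ 398 kΩ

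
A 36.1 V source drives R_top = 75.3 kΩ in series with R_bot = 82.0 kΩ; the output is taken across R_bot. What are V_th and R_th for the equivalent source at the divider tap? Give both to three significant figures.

V_th is the open-circuit tap voltage: 36.1 × 82.0/(75.3 + 82.0) = 18.8 V.
With the supply zeroed, R_top and R_bot appear in parallel from the tap: R_th = R_top‖R_bot = (75.3 × 82.0)/157.3 = 39.3 kΩ.

V_th = 18.8 V, R_th = 39.3 kΩ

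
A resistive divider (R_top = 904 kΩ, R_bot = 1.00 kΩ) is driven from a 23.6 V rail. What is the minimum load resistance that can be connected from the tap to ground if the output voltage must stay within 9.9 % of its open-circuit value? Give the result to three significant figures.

R_L(min) ≈ 9.09 kΩ

Output resistance R_th = R_top‖R_bot = (904000 × 1000)/905000 = 998.9 Ω.
The fractional drop is R_th/(R_th + R_L); requiring this ≤ 0.0990 gives R_L ≥ R_th(1/0.0990 − 1) = 998.9 × 9.101 = 9.09 kΩ.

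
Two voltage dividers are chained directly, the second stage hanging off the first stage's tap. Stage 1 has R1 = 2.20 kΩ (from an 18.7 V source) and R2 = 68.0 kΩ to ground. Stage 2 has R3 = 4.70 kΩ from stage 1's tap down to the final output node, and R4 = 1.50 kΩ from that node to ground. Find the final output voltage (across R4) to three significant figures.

V_out ≈ 3.26 V

Stage 2 presents R3+R4 = 6.200 kΩ as a load on stage 1's tap.
Stage 1's lower leg becomes R2‖(R3+R4) = 5.682 kΩ, so V_mid = 18.7 × 5.682/7.882 = 13.48 V.
Stage 2 is itself unloaded: V_out = V_mid × R4/(R3+R4) = 13.48 × 1.50/6.200 = 3.26 V.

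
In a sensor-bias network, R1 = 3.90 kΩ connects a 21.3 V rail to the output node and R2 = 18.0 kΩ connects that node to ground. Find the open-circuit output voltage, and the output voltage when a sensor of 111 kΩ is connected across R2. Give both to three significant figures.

Open-circuit: V = 21.3 × 18.0/(3.90 + 18.0) = 17.5 V.
With the load, R2 becomes R2‖R_L = 15.49 kΩ, so V = 21.3 × 15.49/19.39 = 17.0 V.

Unloaded: 17.5 V; loaded: 17.0 V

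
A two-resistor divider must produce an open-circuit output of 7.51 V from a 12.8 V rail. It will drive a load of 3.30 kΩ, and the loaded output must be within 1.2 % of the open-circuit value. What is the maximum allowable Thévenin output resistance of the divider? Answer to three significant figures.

R_th ≤ 40.1 Ω

Loading drop = R_th/(R_th + R_L) ≤ 0.0120, so R_th ≤ R_L · ε/(1−ε) = 3.30 kΩ × 0.0120/0.9880 = 40.1 Ω.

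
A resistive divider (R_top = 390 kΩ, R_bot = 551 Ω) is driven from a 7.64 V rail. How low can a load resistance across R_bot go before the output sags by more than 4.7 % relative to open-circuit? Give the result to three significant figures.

R_L(min) ≈ 11.2 kΩ

Output resistance R_th = R_top‖R_bot = (390000 × 551)/390600 = 550.2 Ω.
The fractional drop is R_th/(R_th + R_L); requiring this ≤ 0.0470 gives R_L ≥ R_th(1/0.0470 − 1) = 550.2 × 20.28 = 11.2 kΩ.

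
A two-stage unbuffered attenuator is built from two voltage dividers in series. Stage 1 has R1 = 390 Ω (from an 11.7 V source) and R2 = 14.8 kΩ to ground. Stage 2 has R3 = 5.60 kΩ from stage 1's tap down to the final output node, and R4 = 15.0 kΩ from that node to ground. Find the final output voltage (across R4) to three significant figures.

Stage 2 presents R3+R4 = 20600 Ω as a load on stage 1's tap.
Stage 1's lower leg becomes R2‖(R3+R4) = 8612 Ω, so V_mid = 11.7 × 8612/9002 = 11.19 V.
Stage 2 is itself unloaded: V_out = V_mid × R4/(R3+R4) = 11.19 × 15000/20600 = 8.15 V.

V_out ≈ 8.15 V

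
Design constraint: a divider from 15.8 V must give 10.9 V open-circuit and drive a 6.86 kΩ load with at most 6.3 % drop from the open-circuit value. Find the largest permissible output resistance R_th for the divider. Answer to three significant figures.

R_th ≤ 461 Ω

Loading drop = R_th/(R_th + R_L) ≤ 0.0630, so R_th ≤ R_L · ε/(1−ε) = 6.86 kΩ × 0.0630/0.9370 = 461 Ω.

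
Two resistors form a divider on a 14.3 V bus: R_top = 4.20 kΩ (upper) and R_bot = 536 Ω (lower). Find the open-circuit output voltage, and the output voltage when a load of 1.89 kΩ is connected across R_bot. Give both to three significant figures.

Unloaded: 1.62 V; loaded: 1.29 V

Open-circuit: V = 14.3 × 536/(4200 + 536) = 1.62 V.
With the load, R_bot becomes R_bot‖R_L = 417.6 Ω, so V = 14.3 × 417.6/4618 = 1.29 V.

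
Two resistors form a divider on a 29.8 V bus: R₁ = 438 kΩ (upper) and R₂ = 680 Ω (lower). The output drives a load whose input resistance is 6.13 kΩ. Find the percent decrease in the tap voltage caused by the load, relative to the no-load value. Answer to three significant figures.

9.97 %

The divider's output (Thévenin) resistance is R₁‖R₂ = 678.9 Ω.
Fractional drop under load = R_th/(R_th + R_L) = 678.9 / (678.9 + 6130) = 0.09971.
So the output falls by 9.97 %.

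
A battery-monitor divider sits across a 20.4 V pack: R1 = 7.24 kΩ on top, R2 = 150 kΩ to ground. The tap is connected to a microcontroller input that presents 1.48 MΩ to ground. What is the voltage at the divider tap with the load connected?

V_out ≈ 19.4 V

The load sits in parallel with R2: R2‖R_L = (150 × 1480) / (150 + 1480) = 136.2 kΩ.
V_out = 20.4 × 136.2 / (7.24 + 136.2) = 20.4 × 136.2/143.4 = 19.4 V.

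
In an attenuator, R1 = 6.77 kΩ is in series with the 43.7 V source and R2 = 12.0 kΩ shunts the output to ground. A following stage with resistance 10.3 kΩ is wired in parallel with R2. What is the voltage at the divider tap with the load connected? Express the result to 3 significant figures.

The load sits in parallel with R2: R2‖R_L = (12.0 × 10.3) / (12.0 + 10.3) = 5.543 kΩ.
V_out = 43.7 × 5.543 / (6.77 + 5.543) = 43.7 × 5.543/12.31 = 19.7 V.

V_out ≈ 19.7 V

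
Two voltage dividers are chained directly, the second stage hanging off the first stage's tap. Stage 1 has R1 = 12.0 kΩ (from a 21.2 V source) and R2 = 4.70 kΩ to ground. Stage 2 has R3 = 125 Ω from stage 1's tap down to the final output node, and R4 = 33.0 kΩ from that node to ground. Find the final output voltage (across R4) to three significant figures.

Stage 2 presents R3+R4 = 33120 Ω as a load on stage 1's tap.
Stage 1's lower leg becomes R2‖(R3+R4) = 4116 Ω, so V_mid = 21.2 × 4116/16120 = 5.414 V.
Stage 2 is itself unloaded: V_out = V_mid × R4/(R3+R4) = 5.414 × 33000/33120 = 5.39 V.

V_out ≈ 5.39 V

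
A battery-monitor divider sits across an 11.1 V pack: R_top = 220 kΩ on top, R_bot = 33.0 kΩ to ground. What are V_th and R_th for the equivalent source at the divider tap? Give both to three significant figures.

V_th is the open-circuit tap voltage: 11.1 × 33.0/(220 + 33.0) = 1.45 V.
With the supply zeroed, R_top and R_bot appear in parallel from the tap: R_th = R_top‖R_bot = (220 × 33.0)/253.0 = 28.7 kΩ.

V_th = 1.45 V, R_th = 28.7 kΩ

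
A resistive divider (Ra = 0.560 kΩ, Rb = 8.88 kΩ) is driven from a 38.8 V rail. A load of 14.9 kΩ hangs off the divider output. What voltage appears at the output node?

The load sits in parallel with Rb: Rb‖R_L = (8880 × 14900) / (8880 + 14900) = 5564 Ω.
V_out = 38.8 × 5564 / (560 + 5564) = 38.8 × 5564/6124 = 35.3 V.

V_out ≈ 35.3 V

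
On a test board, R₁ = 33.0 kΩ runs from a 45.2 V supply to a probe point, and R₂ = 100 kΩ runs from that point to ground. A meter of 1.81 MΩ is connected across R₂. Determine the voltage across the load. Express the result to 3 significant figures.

The load sits in parallel with R₂: R₂‖R_L = (100 × 1810) / (100 + 1810) = 94.76 kΩ.
V_out = 45.2 × 94.76 / (33.0 + 94.76) = 45.2 × 94.76/127.8 = 33.5 V.
(Unloaded it would have been 34.0 V.)

V_out ≈ 33.5 V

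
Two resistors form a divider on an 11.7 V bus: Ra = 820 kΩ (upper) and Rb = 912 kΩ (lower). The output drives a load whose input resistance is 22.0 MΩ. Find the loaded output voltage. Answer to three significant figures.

The load sits in parallel with Rb: Rb‖R_L = (912 × 22000) / (912 + 22000) = 875.7 kΩ.
V_out = 11.7 × 875.7 / (820 + 875.7) = 11.7 × 875.7/1696 = 6.04 V.
(Unloaded it would have been 6.16 V.)

V_out ≈ 6.04 V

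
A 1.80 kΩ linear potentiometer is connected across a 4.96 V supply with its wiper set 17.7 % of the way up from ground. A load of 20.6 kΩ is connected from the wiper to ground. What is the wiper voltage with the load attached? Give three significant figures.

The wiper splits the pot into (1−α)R = 1481 Ω above and αR = 318.6 Ω below.
Lower section ‖ load = 313.7 Ω.
V_wiper = 4.96 × 313.7/(1481 + 313.7) = 0.867 V.

V ≈ 0.867 V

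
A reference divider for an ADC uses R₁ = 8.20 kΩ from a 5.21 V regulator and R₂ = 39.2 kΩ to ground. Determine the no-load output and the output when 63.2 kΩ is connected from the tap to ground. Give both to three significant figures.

Open-circuit: V = 5.21 × 39.2/(8.20 + 39.2) = 4.31 V.
With the load, R₂ becomes R₂‖R_L = 24.19 kΩ, so V = 5.21 × 24.19/32.39 = 3.89 V.

Unloaded: 4.31 V; loaded: 3.89 V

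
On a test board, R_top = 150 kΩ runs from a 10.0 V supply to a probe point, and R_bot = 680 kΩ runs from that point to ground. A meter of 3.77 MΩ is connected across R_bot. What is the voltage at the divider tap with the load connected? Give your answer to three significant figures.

V_out ≈ 7.93 V

The load sits in parallel with R_bot: R_bot‖R_L = (680 × 3770) / (680 + 3770) = 576.1 kΩ.
V_out = 10.0 × 576.1 / (150 + 576.1) = 10.0 × 576.1/726.1 = 7.93 V.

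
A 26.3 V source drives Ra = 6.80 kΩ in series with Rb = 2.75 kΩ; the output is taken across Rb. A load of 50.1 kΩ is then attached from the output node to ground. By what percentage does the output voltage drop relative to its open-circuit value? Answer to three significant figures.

The divider's output (Thévenin) resistance is Ra‖Rb = 1.958 kΩ.
Fractional drop under load = R_th/(R_th + R_L) = 1.958 / (1.958 + 50.1) = 0.03761.
So the output falls by 3.76 %.

3.76 %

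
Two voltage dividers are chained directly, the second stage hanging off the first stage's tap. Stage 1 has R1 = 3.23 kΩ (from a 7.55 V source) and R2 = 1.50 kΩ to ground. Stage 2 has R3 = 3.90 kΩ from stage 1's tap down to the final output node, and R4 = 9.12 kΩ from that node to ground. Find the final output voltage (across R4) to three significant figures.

Stage 2 presents R3+R4 = 13.02 kΩ as a load on stage 1's tap.
Stage 1's lower leg becomes R2‖(R3+R4) = 1.345 kΩ, so V_mid = 7.55 × 1.345/4.575 = 2.220 V.
Stage 2 is itself unloaded: V_out = V_mid × R4/(R3+R4) = 2.220 × 9.12/13.02 = 1.55 V.

V_out ≈ 1.55 V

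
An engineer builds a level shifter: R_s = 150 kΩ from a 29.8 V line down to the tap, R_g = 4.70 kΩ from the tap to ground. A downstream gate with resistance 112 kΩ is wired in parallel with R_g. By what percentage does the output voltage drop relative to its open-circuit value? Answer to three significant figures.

3.91 %

The divider's output (Thévenin) resistance is R_s‖R_g = 4.557 kΩ.
Fractional drop under load = R_th/(R_th + R_L) = 4.557 / (4.557 + 112) = 0.03910.
So the output falls by 3.91 %.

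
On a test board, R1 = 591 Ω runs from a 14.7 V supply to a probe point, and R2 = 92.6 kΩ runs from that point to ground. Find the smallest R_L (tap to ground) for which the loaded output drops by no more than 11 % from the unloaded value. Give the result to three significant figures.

Output resistance R_th = R1‖R2 = (591 × 92600)/93190 = 587.3 Ω.
The fractional drop is R_th/(R_th + R_L); requiring this ≤ 0.110 gives R_L ≥ R_th(1/0.110 − 1) = 587.3 × 8.091 = 4.75 kΩ.

R_L(min) ≈ 4.75 kΩ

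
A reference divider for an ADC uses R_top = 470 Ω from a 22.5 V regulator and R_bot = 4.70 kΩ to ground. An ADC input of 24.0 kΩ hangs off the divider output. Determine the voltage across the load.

The load sits in parallel with R_bot: R_bot‖R_L = (4700 × 24000) / (4700 + 24000) = 3930 Ω.
V_out = 22.5 × 3930 / (470 + 3930) = 22.5 × 3930/4400 = 20.1 V.

V_out ≈ 20.1 V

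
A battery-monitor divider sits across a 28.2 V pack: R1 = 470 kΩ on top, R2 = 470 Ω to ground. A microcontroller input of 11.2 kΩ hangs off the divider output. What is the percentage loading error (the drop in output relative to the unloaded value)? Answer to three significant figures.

4.02 %

The divider's output (Thévenin) resistance is R1‖R2 = 469.5 Ω.
Fractional drop under load = R_th/(R_th + R_L) = 469.5 / (469.5 + 11200) = 0.04024.
So the output falls by 4.02 %.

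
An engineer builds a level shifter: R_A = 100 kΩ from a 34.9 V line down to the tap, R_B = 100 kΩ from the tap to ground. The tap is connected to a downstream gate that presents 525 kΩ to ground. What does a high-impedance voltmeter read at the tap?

V_out ≈ 15.9 V

The load sits in parallel with R_B: R_B‖R_L = (100 × 525) / (100 + 525) = 84.00 kΩ.
V_out = 34.9 × 84.00 / (100 + 84.00) = 34.9 × 84.00/184.0 = 15.9 V.
(Unloaded it would have been 17.4 V.)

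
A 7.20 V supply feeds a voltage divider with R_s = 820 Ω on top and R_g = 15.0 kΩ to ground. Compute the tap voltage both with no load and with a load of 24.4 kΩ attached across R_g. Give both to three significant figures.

Open-circuit: V = 7.20 × 15000/(820 + 15000) = 6.83 V.
With the load, R_g becomes R_g‖R_L = 9289 Ω, so V = 7.20 × 9289/10110 = 6.62 V.

Unloaded: 6.83 V; loaded: 6.62 V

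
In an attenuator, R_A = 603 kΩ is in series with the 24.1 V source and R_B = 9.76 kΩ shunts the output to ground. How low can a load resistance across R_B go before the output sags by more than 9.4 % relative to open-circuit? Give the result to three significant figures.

R_L(min) ≈ 92.6 kΩ

Output resistance R_th = R_A‖R_B = (603 × 9.76)/612.8 = 9.605 kΩ.
The fractional drop is R_th/(R_th + R_L); requiring this ≤ 0.0940 gives R_L ≥ R_th(1/0.0940 − 1) = 9.605 × 9.638 = 92.6 kΩ.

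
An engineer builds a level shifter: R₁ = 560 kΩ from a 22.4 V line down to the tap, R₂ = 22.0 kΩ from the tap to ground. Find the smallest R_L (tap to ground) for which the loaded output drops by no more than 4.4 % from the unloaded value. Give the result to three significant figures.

R_L(min) ≈ 460 kΩ

Output resistance R_th = R₁‖R₂ = (560 × 22.0)/582.0 = 21.17 kΩ.
The fractional drop is R_th/(R_th + R_L); requiring this ≤ 0.0440 gives R_L ≥ R_th(1/0.0440 − 1) = 21.17 × 21.73 = 460 kΩ.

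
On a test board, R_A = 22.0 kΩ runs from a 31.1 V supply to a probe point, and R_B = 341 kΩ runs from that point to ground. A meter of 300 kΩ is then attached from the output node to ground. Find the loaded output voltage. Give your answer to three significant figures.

V_out ≈ 27.3 V

The load sits in parallel with R_B: R_B‖R_L = (341 × 300) / (341 + 300) = 159.6 kΩ.
V_out = 31.1 × 159.6 / (22.0 + 159.6) = 31.1 × 159.6/181.6 = 27.3 V.
(Unloaded it would have been 29.2 V.)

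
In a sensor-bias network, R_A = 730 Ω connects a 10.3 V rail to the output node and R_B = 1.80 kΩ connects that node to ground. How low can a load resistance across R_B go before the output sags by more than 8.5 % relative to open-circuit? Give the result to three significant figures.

Output resistance R_th = R_A‖R_B = (730 × 1800)/2530 = 519.4 Ω.
The fractional drop is R_th/(R_th + R_L); requiring this ≤ 0.0850 gives R_L ≥ R_th(1/0.0850 − 1) = 519.4 × 10.76 = 5.59 kΩ.

R_L(min) ≈ 5.59 kΩ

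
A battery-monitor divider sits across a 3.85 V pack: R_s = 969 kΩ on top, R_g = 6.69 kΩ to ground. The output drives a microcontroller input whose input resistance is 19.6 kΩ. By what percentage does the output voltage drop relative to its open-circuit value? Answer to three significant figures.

25.3 %

The divider's output (Thévenin) resistance is R_s‖R_g = 6.644 kΩ.
Fractional drop under load = R_th/(R_th + R_L) = 6.644 / (6.644 + 19.6) = 0.2532.
So the output falls by 25.3 %.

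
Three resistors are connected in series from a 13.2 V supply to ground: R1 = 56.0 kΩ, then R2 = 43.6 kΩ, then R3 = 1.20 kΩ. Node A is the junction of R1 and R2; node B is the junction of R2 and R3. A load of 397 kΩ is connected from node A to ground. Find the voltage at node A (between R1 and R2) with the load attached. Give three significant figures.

V ≈ 5.52 V

Below node A the series string R2+R3 = 44.80 kΩ sits in parallel with the 397 kΩ load: 40.26 kΩ.
V_A = 13.2 × 40.26/(56.0 + 40.26) = 5.52 V.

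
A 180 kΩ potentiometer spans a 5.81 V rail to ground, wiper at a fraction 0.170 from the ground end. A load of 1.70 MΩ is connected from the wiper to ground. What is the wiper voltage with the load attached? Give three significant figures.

V ≈ 0.973 V

The wiper splits the pot into (1−α)R = 149.4 kΩ above and αR = 30.60 kΩ below.
Lower section ‖ load = 30.06 kΩ.
V_wiper = 5.81 × 30.06/(149.4 + 30.06) = 0.973 V.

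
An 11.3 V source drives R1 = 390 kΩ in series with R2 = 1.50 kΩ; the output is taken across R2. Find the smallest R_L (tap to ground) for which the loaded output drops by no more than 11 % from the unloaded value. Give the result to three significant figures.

Output resistance R_th = R1‖R2 = (390 × 1.50)/391.5 = 1.494 kΩ.
The fractional drop is R_th/(R_th + R_L); requiring this ≤ 0.110 gives R_L ≥ R_th(1/0.110 − 1) = 1.494 × 8.091 = 12.1 kΩ.

R_L(min) ≈ 12.1 kΩ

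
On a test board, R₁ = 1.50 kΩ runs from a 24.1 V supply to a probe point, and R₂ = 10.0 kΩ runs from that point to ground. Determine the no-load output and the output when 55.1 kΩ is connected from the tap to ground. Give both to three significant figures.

Unloaded: 21.0 V; loaded: 20.5 V

Open-circuit: V = 24.1 × 10.0/(1.50 + 10.0) = 21.0 V.
With the load, R₂ becomes R₂‖R_L = 8.464 kΩ, so V = 24.1 × 8.464/9.964 = 20.5 V.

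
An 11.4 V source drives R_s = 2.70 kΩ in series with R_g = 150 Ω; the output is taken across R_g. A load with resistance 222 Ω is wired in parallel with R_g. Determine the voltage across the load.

V_out ≈ 0.366 V

The load sits in parallel with R_g: R_g‖R_L = (150 × 222) / (150 + 222) = 89.52 Ω.
V_out = 11.4 × 89.52 / (2700 + 89.52) = 11.4 × 89.52/2790 = 0.366 V.
(Unloaded it would have been 0.600 V.)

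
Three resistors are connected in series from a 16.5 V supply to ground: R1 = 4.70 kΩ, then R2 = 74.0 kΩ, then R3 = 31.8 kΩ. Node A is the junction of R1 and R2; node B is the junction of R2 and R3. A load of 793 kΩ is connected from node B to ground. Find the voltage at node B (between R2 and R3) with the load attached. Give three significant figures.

At node B, R3 is in parallel with the load: R3‖R_L = 30.57 kΩ.
Below node A the resistance is R2 + (R3‖R_L) = 104.6 kΩ, so V_A = 16.5 × 104.6/109.3 = 15.79 V.
Then V_B = V_A × (R3‖R_L)/(R2 + R3‖R_L) = 15.79 × 30.57/104.6 = 4.62 V.

V ≈ 4.62 V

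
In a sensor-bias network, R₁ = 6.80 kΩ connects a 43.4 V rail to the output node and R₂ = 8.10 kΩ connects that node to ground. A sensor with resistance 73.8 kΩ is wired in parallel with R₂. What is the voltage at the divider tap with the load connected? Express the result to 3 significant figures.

V_out ≈ 22.5 V

The load sits in parallel with R₂: R₂‖R_L = (8.10 × 73.8) / (8.10 + 73.8) = 7.299 kΩ.
V_out = 43.4 × 7.299 / (6.80 + 7.299) = 43.4 × 7.299/14.10 = 22.5 V.
(Unloaded it would have been 23.6 V.)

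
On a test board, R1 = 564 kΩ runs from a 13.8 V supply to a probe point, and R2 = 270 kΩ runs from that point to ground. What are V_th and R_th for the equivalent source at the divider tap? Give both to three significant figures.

V_th = 4.47 V, R_th = 183 kΩ

V_th is the open-circuit tap voltage: 13.8 × 270/(564 + 270) = 4.47 V.
With the supply zeroed, R1 and R2 appear in parallel from the tap: R_th = R1‖R2 = (564 × 270)/834.0 = 183 kΩ.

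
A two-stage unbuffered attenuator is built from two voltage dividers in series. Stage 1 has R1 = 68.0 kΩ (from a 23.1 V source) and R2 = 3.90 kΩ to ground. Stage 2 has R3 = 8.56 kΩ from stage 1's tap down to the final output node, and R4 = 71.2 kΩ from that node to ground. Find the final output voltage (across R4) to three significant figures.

V_out ≈ 1.07 V

Stage 2 presents R3+R4 = 79.76 kΩ as a load on stage 1's tap.
Stage 1's lower leg becomes R2‖(R3+R4) = 3.718 kΩ, so V_mid = 23.1 × 3.718/71.72 = 1.198 V.
Stage 2 is itself unloaded: V_out = V_mid × R4/(R3+R4) = 1.198 × 71.2/79.76 = 1.07 V.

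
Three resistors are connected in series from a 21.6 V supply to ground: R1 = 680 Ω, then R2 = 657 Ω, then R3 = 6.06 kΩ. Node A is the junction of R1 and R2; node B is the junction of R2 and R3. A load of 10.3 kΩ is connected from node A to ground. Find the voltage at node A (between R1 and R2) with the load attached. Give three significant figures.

Below node A the series string R2+R3 = 6717 Ω sits in parallel with the 10300 Ω load: 4066 Ω.
V_A = 21.6 × 4066/(680 + 4066) = 18.5 V.

V ≈ 18.5 V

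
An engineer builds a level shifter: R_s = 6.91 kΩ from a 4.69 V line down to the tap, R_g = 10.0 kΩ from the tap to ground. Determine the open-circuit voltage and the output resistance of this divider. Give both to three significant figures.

V_th is the open-circuit tap voltage: 4.69 × 10.0/(6.91 + 10.0) = 2.77 V.
With the supply zeroed, R_s and R_g appear in parallel from the tap: R_th = R_s‖R_g = (6.91 × 10.0)/16.91 = 4.09 kΩ.

V_th = 2.77 V, R_th = 4.09 kΩ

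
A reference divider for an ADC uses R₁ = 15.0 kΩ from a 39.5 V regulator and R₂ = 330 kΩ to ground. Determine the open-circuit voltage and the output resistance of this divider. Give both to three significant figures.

V_th = 37.8 V, R_th = 14.3 kΩ

V_th is the open-circuit tap voltage: 39.5 × 330/(15.0 + 330) = 37.8 V.
With the supply zeroed, R₁ and R₂ appear in parallel from the tap: R_th = R₁‖R₂ = (15.0 × 330)/345.0 = 14.3 kΩ.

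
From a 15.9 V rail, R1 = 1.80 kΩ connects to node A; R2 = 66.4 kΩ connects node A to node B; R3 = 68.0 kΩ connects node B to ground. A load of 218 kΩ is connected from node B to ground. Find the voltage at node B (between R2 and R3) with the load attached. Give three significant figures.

At node B, R3 is in parallel with the load: R3‖R_L = 51.83 kΩ.
Below node A the resistance is R2 + (R3‖R_L) = 118.2 kΩ, so V_A = 15.9 × 118.2/120.0 = 15.66 V.
Then V_B = V_A × (R3‖R_L)/(R2 + R3‖R_L) = 15.66 × 51.83/118.2 = 6.87 V.

V ≈ 6.87 V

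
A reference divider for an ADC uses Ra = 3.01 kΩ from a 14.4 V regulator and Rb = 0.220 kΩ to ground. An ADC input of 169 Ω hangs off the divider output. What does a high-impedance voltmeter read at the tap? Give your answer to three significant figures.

V_out ≈ 0.443 V

The load sits in parallel with Rb: Rb‖R_L = (220 × 169) / (220 + 169) = 95.58 Ω.
V_out = 14.4 × 95.58 / (3010 + 95.58) = 14.4 × 95.58/3106 = 0.443 V.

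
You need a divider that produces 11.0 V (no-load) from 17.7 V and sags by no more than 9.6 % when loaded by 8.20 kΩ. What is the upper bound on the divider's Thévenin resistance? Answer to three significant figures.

Loading drop = R_th/(R_th + R_L) ≤ 0.0960, so R_th ≤ R_L · ε/(1−ε) = 8.20 kΩ × 0.0960/0.9040 = 871 Ω.

R_th ≤ 871 Ω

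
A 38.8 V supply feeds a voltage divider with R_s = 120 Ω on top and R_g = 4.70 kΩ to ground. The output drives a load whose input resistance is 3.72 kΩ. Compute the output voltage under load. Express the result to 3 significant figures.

V_out ≈ 36.7 V

The load sits in parallel with R_g: R_g‖R_L = (4700 × 3720) / (4700 + 3720) = 2076 Ω.
V_out = 38.8 × 2076 / (120 + 2076) = 38.8 × 2076/2196 = 36.7 V.
(Unloaded it would have been 37.8 V.)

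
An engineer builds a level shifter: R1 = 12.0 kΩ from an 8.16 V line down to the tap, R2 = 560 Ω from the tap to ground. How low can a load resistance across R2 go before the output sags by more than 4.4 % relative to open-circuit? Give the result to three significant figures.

R_L(min) ≈ 11.6 kΩ

Output resistance R_th = R1‖R2 = (12000 × 560)/12560 = 535.0 Ω.
The fractional drop is R_th/(R_th + R_L); requiring this ≤ 0.0440 gives R_L ≥ R_th(1/0.0440 − 1) = 535.0 × 21.73 = 11.6 kΩ.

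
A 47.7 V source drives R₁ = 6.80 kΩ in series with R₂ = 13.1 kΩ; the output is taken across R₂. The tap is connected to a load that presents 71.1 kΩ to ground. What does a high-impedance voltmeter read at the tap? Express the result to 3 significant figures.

V_out ≈ 29.5 V

The load sits in parallel with R₂: R₂‖R_L = (13.1 × 71.1) / (13.1 + 71.1) = 11.06 kΩ.
V_out = 47.7 × 11.06 / (6.80 + 11.06) = 47.7 × 11.06/17.86 = 29.5 V.
(Unloaded it would have been 31.4 V.)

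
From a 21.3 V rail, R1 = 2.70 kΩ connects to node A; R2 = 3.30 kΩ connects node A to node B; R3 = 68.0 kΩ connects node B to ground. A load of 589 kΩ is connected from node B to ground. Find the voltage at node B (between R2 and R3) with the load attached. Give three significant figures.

At node B, R3 is in parallel with the load: R3‖R_L = 60.96 kΩ.
Below node A the resistance is R2 + (R3‖R_L) = 64.26 kΩ, so V_A = 21.3 × 64.26/66.96 = 20.44 V.
Then V_B = V_A × (R3‖R_L)/(R2 + R3‖R_L) = 20.44 × 60.96/64.26 = 19.4 V.

V ≈ 19.4 V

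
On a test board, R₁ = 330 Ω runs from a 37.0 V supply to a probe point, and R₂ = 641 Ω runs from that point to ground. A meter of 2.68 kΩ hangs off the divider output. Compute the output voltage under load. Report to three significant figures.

The load sits in parallel with R₂: R₂‖R_L = (641 × 2680) / (641 + 2680) = 517.3 Ω.
V_out = 37.0 × 517.3 / (330 + 517.3) = 37.0 × 517.3/847.3 = 22.6 V.

V_out ≈ 22.6 V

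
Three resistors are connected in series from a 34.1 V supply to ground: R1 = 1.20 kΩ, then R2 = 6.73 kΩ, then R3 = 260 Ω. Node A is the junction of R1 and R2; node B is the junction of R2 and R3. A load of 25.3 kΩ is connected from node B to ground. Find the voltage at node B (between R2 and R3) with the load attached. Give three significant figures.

V ≈ 1.07 V

At node B, R3 is in parallel with the load: R3‖R_L = 257.4 Ω.
Below node A the resistance is R2 + (R3‖R_L) = 6987 Ω, so V_A = 34.1 × 6987/8187 = 29.10 V.
Then V_B = V_A × (R3‖R_L)/(R2 + R3‖R_L) = 29.10 × 257.4/6987 = 1.07 V.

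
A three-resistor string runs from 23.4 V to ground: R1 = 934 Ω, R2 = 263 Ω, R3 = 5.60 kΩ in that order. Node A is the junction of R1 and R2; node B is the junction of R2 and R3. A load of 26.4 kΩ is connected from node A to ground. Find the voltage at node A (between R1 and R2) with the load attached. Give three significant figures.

Below node A the series string R2+R3 = 5863 Ω sits in parallel with the 26400 Ω load: 4798 Ω.
V_A = 23.4 × 4798/(934 + 4798) = 19.6 V.

V ≈ 19.6 V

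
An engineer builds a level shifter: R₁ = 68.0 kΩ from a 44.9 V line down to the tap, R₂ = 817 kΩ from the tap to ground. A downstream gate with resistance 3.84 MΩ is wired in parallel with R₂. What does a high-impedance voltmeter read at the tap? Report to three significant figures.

The load sits in parallel with R₂: R₂‖R_L = (817 × 3840) / (817 + 3840) = 673.7 kΩ.
V_out = 44.9 × 673.7 / (68.0 + 673.7) = 44.9 × 673.7/741.7 = 40.8 V.
(Unloaded it would have been 41.5 V.)

V_out ≈ 40.8 V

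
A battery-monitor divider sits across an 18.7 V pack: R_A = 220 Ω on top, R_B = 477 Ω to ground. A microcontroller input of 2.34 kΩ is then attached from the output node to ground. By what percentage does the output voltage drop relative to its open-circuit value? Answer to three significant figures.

6.05 %

The divider's output (Thévenin) resistance is R_A‖R_B = 150.6 Ω.
Fractional drop under load = R_th/(R_th + R_L) = 150.6 / (150.6 + 2340) = 0.06045.
So the output falls by 6.05 %.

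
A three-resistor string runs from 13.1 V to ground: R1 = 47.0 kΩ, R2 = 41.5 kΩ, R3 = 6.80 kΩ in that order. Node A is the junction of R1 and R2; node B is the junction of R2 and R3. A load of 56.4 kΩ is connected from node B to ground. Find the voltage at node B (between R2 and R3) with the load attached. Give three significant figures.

At node B, R3 is in parallel with the load: R3‖R_L = 6.068 kΩ.
Below node A the resistance is R2 + (R3‖R_L) = 47.57 kΩ, so V_A = 13.1 × 47.57/94.57 = 6.589 V.
Then V_B = V_A × (R3‖R_L)/(R2 + R3‖R_L) = 6.589 × 6.068/47.57 = 0.841 V.

V ≈ 0.841 V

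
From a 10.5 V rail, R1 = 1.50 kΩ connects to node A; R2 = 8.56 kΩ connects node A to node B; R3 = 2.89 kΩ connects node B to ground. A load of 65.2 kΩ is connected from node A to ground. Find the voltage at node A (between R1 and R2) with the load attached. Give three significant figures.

Below node A the series string R2+R3 = 11.45 kΩ sits in parallel with the 65.2 kΩ load: 9.740 kΩ.
V_A = 10.5 × 9.740/(1.50 + 9.740) = 9.10 V.

V ≈ 9.10 V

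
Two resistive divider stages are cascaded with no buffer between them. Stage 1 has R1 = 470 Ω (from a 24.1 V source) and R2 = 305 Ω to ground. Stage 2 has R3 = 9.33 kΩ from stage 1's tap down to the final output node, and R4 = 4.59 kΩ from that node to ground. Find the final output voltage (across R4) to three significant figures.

Stage 2 presents R3+R4 = 13920 Ω as a load on stage 1's tap.
Stage 1's lower leg becomes R2‖(R3+R4) = 298.5 Ω, so V_mid = 24.1 × 298.5/768.5 = 9.360 V.
Stage 2 is itself unloaded: V_out = V_mid × R4/(R3+R4) = 9.360 × 4590/13920 = 3.09 V.

V_out ≈ 3.09 V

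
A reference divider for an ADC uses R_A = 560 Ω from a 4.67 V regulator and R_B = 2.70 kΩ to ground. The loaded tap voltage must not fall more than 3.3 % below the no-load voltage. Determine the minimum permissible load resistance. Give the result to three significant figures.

R_L(min) ≈ 13.6 kΩ

Output resistance R_th = R_A‖R_B = (560 × 2700)/3260 = 463.8 Ω.
The fractional drop is R_th/(R_th + R_L); requiring this ≤ 0.0330 gives R_L ≥ R_th(1/0.0330 − 1) = 463.8 × 29.30 = 13.6 kΩ.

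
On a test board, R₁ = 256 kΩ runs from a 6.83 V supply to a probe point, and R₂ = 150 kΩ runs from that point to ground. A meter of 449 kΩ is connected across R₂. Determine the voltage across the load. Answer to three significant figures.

The load sits in parallel with R₂: R₂‖R_L = (150 × 449) / (150 + 449) = 112.4 kΩ.
V_out = 6.83 × 112.4 / (256 + 112.4) = 6.83 × 112.4/368.4 = 2.08 V.

V_out ≈ 2.08 V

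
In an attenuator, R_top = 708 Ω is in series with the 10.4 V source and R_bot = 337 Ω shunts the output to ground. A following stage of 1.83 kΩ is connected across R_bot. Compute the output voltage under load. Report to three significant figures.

The load sits in parallel with R_bot: R_bot‖R_L = (337 × 1830) / (337 + 1830) = 284.6 Ω.
V_out = 10.4 × 284.6 / (708 + 284.6) = 10.4 × 284.6/992.6 = 2.98 V.

V_out ≈ 2.98 V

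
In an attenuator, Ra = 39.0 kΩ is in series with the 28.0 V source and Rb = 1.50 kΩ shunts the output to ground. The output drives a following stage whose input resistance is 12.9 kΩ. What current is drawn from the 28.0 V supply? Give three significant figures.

I ≈ 0.694 mA

Rb‖R_L = 1.344 kΩ, so the source sees Ra + Rb‖R_L = 40.34 kΩ.
I = 28.0 V / 40.34 kΩ = 0.694 mA.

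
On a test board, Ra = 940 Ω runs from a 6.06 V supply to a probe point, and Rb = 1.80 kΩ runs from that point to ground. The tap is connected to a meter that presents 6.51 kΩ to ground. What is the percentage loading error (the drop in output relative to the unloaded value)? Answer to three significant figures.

The divider's output (Thévenin) resistance is Ra‖Rb = 617.5 Ω.
Fractional drop under load = R_th/(R_th + R_L) = 617.5 / (617.5 + 6510) = 0.08664.
So the output falls by 8.66 %.

8.66 %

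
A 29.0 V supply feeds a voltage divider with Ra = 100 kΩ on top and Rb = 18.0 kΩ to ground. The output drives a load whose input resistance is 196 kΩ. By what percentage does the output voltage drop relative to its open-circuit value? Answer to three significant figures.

7.22 %

The divider's output (Thévenin) resistance is Ra‖Rb = 15.25 kΩ.
Fractional drop under load = R_th/(R_th + R_L) = 15.25 / (15.25 + 196) = 0.07221.
So the output falls by 7.22 %.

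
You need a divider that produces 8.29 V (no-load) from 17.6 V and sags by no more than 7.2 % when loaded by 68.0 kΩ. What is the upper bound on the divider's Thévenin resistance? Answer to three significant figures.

Loading drop = R_th/(R_th + R_L) ≤ 0.0720, so R_th ≤ R_L · ε/(1−ε) = 68.0 kΩ × 0.0720/0.9280 = 5.28 kΩ.

R_th ≤ 5.28 kΩ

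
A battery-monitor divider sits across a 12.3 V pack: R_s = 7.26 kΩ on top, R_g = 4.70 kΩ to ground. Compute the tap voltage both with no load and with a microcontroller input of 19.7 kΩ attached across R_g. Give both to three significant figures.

Open-circuit: V = 12.3 × 4.70/(7.26 + 4.70) = 4.83 V.
With the load, R_g becomes R_g‖R_L = 3.795 kΩ, so V = 12.3 × 3.795/11.05 = 4.22 V.

Unloaded: 4.83 V; loaded: 4.22 V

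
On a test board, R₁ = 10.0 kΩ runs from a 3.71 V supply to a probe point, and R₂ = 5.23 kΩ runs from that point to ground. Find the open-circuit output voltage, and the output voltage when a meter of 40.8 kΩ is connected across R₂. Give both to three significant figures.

Unloaded: 1.27 V; loaded: 1.18 V

Open-circuit: V = 3.71 × 5.23/(10.0 + 5.23) = 1.27 V.
With the load, R₂ becomes R₂‖R_L = 4.636 kΩ, so V = 3.71 × 4.636/14.64 = 1.18 V.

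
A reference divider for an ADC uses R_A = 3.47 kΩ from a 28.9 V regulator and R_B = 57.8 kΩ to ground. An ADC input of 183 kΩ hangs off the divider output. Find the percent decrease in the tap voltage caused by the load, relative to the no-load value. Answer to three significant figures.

1.76 %

The divider's output (Thévenin) resistance is R_A‖R_B = 3.273 kΩ.
Fractional drop under load = R_th/(R_th + R_L) = 3.273 / (3.273 + 183) = 0.01757.
So the output falls by 1.76 %.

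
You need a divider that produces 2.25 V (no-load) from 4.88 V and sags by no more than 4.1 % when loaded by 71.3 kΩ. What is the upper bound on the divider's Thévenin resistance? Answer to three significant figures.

Loading drop = R_th/(R_th + R_L) ≤ 0.0410, so R_th ≤ R_L · ε/(1−ε) = 71.3 kΩ × 0.0410/0.9590 = 3.05 kΩ.

R_th ≤ 3.05 kΩ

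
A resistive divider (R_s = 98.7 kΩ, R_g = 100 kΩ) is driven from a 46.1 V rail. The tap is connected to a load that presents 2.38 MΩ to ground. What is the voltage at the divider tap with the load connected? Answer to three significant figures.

The load sits in parallel with R_g: R_g‖R_L = (100 × 2380) / (100 + 2380) = 95.97 kΩ.
V_out = 46.1 × 95.97 / (98.7 + 95.97) = 46.1 × 95.97/194.7 = 22.7 V.
(Unloaded it would have been 23.2 V.)

V_out ≈ 22.7 V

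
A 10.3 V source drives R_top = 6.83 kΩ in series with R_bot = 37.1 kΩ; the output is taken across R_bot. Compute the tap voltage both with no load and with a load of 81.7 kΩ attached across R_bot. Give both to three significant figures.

Unloaded: 8.70 V; loaded: 8.12 V

Open-circuit: V = 10.3 × 37.1/(6.83 + 37.1) = 8.70 V.
With the load, R_bot becomes R_bot‖R_L = 25.51 kΩ, so V = 10.3 × 25.51/32.34 = 8.12 V.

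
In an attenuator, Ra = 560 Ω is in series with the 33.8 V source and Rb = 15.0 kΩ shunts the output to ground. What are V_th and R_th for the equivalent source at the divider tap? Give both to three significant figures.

V_th = 32.6 V, R_th = 540 Ω

V_th is the open-circuit tap voltage: 33.8 × 15000/(560 + 15000) = 32.6 V.
With the supply zeroed, Ra and Rb appear in parallel from the tap: R_th = Ra‖Rb = (560 × 15000)/15560 = 540 Ω.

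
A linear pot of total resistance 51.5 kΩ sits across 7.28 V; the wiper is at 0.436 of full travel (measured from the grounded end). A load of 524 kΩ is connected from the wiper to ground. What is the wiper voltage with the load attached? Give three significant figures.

The wiper splits the pot into (1−α)R = 29.05 kΩ above and αR = 22.45 kΩ below.
Lower section ‖ load = 21.53 kΩ.
V_wiper = 7.28 × 21.53/(29.05 + 21.53) = 3.10 V.

V ≈ 3.10 V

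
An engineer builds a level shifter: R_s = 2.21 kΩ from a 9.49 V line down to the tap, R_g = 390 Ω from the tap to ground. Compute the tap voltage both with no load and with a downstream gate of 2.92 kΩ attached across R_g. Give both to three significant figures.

Open-circuit: V = 9.49 × 390/(2210 + 390) = 1.42 V.
With the load, R_g becomes R_g‖R_L = 344.0 Ω, so V = 9.49 × 344.0/2554 = 1.28 V.

Unloaded: 1.42 V; loaded: 1.28 V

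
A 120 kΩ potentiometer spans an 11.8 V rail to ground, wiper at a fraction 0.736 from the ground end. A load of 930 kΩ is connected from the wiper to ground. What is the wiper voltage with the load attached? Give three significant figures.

The wiper splits the pot into (1−α)R = 31.68 kΩ above and αR = 88.32 kΩ below.
Lower section ‖ load = 80.66 kΩ.
V_wiper = 11.8 × 80.66/(31.68 + 80.66) = 8.47 V.

V ≈ 8.47 V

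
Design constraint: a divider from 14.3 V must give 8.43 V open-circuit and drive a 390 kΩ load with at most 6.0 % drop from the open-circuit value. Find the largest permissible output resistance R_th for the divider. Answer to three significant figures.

R_th ≤ 24.9 kΩ

Loading drop = R_th/(R_th + R_L) ≤ 0.0600, so R_th ≤ R_L · ε/(1−ε) = 390 kΩ × 0.0600/0.9400 = 24.9 kΩ.
(Any R1, R2 with R2/(R1+R2) = 0.590 and R1‖R2 ≤ 24.9 kΩ will meet the spec.)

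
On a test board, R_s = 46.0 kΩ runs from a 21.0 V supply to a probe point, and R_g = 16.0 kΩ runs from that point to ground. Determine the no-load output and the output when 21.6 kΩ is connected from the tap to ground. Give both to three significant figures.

Unloaded: 5.42 V; loaded: 3.50 V

Open-circuit: V = 21.0 × 16.0/(46.0 + 16.0) = 5.42 V.
With the load, R_g becomes R_g‖R_L = 9.191 kΩ, so V = 21.0 × 9.191/55.19 = 3.50 V.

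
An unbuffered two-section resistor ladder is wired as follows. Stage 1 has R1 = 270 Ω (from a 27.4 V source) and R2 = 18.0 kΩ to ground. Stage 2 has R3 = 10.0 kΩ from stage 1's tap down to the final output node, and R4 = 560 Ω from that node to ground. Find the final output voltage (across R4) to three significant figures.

Stage 2 presents R3+R4 = 10560 Ω as a load on stage 1's tap.
Stage 1's lower leg becomes R2‖(R3+R4) = 6655 Ω, so V_mid = 27.4 × 6655/6925 = 26.33 V.
Stage 2 is itself unloaded: V_out = V_mid × R4/(R3+R4) = 26.33 × 560/10560 = 1.40 V.

V_out ≈ 1.40 V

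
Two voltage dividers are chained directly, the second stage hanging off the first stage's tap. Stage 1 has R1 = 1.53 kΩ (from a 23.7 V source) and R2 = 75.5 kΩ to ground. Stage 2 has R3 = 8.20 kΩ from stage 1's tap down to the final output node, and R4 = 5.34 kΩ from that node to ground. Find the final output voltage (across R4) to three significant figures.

V_out ≈ 8.25 V

Stage 2 presents R3+R4 = 13.54 kΩ as a load on stage 1's tap.
Stage 1's lower leg becomes R2‖(R3+R4) = 11.48 kΩ, so V_mid = 23.7 × 11.48/13.01 = 20.91 V.
Stage 2 is itself unloaded: V_out = V_mid × R4/(R3+R4) = 20.91 × 5.34/13.54 = 8.25 V.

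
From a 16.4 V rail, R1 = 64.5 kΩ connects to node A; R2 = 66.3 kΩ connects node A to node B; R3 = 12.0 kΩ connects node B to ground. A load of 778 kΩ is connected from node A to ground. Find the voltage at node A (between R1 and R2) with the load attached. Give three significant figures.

Below node A the series string R2+R3 = 78.30 kΩ sits in parallel with the 778 kΩ load: 71.14 kΩ.
V_A = 16.4 × 71.14/(64.5 + 71.14) = 8.60 V.

V ≈ 8.60 V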